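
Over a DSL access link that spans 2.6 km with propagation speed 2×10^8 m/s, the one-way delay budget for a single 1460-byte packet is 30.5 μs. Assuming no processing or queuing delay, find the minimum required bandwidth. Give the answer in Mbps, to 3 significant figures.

667 Mbps

L = 11680 bits.
Propagation delay = 2600 / 200000000 = 13 μs.
Transmission budget = 30.5 − 13 = 17.5 μs.
R ≥ L / t_tx = 11680 bits / 1.75e-05 s = 667 Mbps.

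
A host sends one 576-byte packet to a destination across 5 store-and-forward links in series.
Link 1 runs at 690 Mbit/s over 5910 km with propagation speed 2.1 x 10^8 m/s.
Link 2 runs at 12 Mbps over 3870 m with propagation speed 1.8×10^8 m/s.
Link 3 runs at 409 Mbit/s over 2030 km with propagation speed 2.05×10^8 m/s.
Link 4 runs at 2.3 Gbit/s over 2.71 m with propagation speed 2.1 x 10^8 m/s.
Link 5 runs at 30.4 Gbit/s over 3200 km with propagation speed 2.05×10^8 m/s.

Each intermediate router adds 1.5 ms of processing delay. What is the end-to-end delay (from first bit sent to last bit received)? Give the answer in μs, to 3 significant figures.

L = 576 × 8 = 4608 bits.
Transmission delays (L/R per hop): 6.67826, 384, 11.2665, 2.00348, 0.151579 μs; sum = 404.1 μs.
Propagation delays (d/s per hop): 28142.9, 21.5, 9902.44, 0.0129048, 15609.8 μs; sum = 53676.6 μs.
Processing at 4 router(s): 4 × 1.5 ms = 6000 μs.
End-to-end = 60100 μs.

60100 μs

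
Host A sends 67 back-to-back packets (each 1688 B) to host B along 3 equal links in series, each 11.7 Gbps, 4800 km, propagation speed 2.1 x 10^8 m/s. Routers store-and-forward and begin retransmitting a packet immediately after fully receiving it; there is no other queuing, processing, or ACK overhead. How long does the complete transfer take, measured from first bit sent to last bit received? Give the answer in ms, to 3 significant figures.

68.7 ms

Per-hop transmission t_tx = L/R = 13504/11700000000 = 0.00115419 ms.
Per-hop propagation t_prop = 4800000/210000000 = 22.8571 ms.
Pipeline fill: first packet needs 3·t_tx to clear all hops; remaining 66 packets each add one t_tx.
Total = (3+67-1)·t_tx + 3·t_prop = 69·0.00115419 + 3·22.8571 = 68.7 ms.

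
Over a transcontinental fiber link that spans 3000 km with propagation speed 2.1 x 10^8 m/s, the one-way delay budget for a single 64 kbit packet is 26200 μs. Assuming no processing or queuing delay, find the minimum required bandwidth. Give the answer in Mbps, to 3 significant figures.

5.37 Mbps

Propagation delay = 3000000 / 210000000 = 14285.7 μs.
Transmission budget = 26200 − 14285.7 = 11914.3 μs.
R ≥ L / t_tx = 64000 bits / 0.0119143 s = 5.37 Mbps.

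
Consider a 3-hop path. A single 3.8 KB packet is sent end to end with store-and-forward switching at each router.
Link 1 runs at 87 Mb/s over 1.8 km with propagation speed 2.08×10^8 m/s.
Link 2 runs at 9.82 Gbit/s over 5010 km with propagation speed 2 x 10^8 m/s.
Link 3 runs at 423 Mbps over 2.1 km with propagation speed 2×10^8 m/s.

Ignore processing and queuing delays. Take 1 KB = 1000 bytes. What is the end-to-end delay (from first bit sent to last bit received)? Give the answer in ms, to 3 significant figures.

L = 30400 bits.
Transmission delays (L/R per hop): 0.349425, 0.00309572, 0.0718676 ms; sum = 0.424389 ms.
Propagation delays (d/s per hop): 0.00865385, 25.05, 0.0105 ms; sum = 25.0692 ms.
End-to-end = 25.5 ms.

25.5 ms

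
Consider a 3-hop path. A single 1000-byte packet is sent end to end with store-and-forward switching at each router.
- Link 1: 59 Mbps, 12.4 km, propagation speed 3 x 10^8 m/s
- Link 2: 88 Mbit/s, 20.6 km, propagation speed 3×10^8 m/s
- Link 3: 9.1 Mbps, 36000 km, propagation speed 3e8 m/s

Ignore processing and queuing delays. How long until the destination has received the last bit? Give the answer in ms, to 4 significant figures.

121.2 ms

L = 1000 × 8 = 8000 bits.
Transmission delays (L/R per hop): 0.135593, 0.0909091, 0.879121 ms; sum = 1.10562 ms.
Propagation delays (d/s per hop): 0.0413333, 0.0686667, 120 ms; sum = 120.11 ms.
End-to-end = 121.2 ms.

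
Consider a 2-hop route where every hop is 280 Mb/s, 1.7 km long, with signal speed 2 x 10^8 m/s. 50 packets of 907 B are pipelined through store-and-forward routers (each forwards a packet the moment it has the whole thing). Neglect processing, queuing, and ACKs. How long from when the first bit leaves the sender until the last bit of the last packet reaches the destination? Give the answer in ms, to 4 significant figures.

Per-hop transmission t_tx = L/R = 7256/280000000 = 0.0259143 ms.
Per-hop propagation t_prop = 1700/200000000 = 0.0085 ms.
Pipeline fill: first packet needs 2·t_tx to clear all hops; remaining 49 packets each add one t_tx.
Total = (2+50-1)·t_tx + 2·t_prop = 51·0.0259143 + 2·0.0085 = 1.339 ms.

1.339 ms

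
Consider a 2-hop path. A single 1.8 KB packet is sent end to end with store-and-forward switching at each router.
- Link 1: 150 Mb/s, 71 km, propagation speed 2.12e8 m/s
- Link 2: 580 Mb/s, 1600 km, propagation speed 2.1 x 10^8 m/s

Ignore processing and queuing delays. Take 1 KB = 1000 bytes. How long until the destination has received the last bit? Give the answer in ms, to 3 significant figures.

8.07 ms

L = 14400 bits.
Transmission delays (L/R per hop): 0.096, 0.0248276 ms; sum = 0.120828 ms.
Propagation delays (d/s per hop): 0.334906, 7.61905 ms; sum = 7.95395 ms.
End-to-end = 8.07 ms.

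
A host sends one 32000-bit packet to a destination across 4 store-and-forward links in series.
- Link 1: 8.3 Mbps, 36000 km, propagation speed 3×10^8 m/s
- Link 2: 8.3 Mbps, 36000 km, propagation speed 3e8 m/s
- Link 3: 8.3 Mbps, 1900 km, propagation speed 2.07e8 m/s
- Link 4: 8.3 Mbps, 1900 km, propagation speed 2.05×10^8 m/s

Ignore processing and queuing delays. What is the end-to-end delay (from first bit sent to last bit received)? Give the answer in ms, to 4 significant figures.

273.9 ms

Transmission delay per hop = L/R = 32000/8.3e+06 = 3.85542 ms; 4 hops → 15.4217 ms.
Propagation delays (d/s per hop): 120, 120, 9.17874, 9.26829 ms; sum = 258.447 ms.
End-to-end = 273.9 ms.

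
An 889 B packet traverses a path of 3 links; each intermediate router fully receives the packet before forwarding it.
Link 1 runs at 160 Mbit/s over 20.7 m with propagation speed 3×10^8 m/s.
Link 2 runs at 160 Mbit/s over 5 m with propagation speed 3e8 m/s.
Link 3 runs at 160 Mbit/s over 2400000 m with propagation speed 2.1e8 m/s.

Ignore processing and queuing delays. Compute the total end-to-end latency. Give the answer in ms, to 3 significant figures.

L = 889 × 8 = 7112 bits.
Transmission delay per hop = L/R = 7112/160000000 = 0.04445 ms; 3 hops → 0.13335 ms.
Propagation delays (d/s per hop): 6.9e-05, 1.66667e-05, 11.4286 ms; sum = 11.4287 ms.
End-to-end = 11.6 ms.

11.6 ms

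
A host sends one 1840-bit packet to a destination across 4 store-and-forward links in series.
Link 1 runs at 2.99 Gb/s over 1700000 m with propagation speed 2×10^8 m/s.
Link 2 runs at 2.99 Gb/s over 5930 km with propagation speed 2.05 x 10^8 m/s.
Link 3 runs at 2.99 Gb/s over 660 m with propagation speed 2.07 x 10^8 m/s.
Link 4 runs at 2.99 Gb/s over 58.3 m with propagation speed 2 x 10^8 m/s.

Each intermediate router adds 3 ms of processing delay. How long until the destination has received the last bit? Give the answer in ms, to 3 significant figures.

Transmission delay per hop = L/R = 1840/2990000000 = 0.000615385 ms; 4 hops → 0.00246154 ms.
Propagation delays (d/s per hop): 8.5, 28.9268, 0.00318841, 0.0002915 ms; sum = 37.4303 ms.
Processing at 3 router(s): 3 × 3 ms = 9 ms.
End-to-end = 46.4 ms.

46.4 ms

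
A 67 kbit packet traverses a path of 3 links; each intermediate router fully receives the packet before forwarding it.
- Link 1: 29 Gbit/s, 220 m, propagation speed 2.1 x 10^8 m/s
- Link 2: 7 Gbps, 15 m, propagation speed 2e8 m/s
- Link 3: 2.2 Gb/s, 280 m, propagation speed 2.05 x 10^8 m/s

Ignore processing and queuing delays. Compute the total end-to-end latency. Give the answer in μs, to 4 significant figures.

L = 67000 bits.
Transmission delays (L/R per hop): 2.31034, 9.57143, 30.4545 μs; sum = 42.3363 μs.
Propagation delays (d/s per hop): 1.04762, 0.075, 1.36585 μs; sum = 2.48847 μs.
End-to-end = 44.82 μs.

44.82 μs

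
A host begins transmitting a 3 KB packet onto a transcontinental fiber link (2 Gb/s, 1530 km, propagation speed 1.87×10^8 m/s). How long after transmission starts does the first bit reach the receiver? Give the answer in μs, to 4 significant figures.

First bit experiences only propagation delay: d/s = 1530000/187000000 = 8182 μs.

8182 μs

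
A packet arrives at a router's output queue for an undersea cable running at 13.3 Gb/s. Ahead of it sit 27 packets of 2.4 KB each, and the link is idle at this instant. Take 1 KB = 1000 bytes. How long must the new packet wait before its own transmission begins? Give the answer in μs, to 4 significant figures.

38.98 μs

Each queued packet: L/R = 19200/13300000000 = 1.44361 μs.
27 queued → 38.9774 μs.
Queuing delay = 38.98 μs.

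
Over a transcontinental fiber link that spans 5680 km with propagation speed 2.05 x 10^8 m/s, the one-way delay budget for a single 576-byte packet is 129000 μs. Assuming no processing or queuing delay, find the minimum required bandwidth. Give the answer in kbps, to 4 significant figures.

L = 4608 bits.
Propagation delay = 5680000 / 2.05e+08 = 27707.3 μs.
Transmission budget = 129000 − 27707.3 = 101293 μs.
R ≥ L / t_tx = 4608 bits / 0.101293 s = 45.49 kbps.

45.49 kbps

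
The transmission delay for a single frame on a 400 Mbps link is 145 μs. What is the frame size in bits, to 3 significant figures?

L = R × t_tx = 400000000 b/s × 0.000145 s = 58000 bits.

58000 bits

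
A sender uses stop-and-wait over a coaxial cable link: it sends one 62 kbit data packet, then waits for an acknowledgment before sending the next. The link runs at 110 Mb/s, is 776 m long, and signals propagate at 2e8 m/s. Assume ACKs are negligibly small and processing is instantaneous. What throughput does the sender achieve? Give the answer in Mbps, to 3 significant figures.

109 Mbps

t_tx = L/R = 62000/110000000 = 0.000563636 s.
t_prop = 776/200000000 = 3.88e-06 s; RTT = 7.76e-06 s.
Cycle = t_tx + RTT = 0.000571396 s.
Throughput = L / cycle = 62000 / 0.000571396 = 109 Mbps.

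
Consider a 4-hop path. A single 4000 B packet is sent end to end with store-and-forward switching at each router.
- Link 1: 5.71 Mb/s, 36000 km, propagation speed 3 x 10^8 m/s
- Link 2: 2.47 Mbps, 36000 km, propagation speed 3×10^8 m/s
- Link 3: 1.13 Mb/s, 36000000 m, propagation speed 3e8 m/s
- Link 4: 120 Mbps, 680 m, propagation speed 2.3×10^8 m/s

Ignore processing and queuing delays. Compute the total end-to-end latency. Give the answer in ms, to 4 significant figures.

L = 4000 × 8 = 32000 bits.
Transmission delays (L/R per hop): 5.6042, 12.9555, 28.3186, 0.266667 ms; sum = 47.1449 ms.
Propagation delays (d/s per hop): 120, 120, 120, 0.00295652 ms; sum = 360.003 ms.
End-to-end = 407.1 ms.

407.1 ms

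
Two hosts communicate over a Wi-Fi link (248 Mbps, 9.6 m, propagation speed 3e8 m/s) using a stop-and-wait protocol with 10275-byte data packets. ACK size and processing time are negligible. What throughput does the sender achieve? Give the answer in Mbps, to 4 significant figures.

t_tx = L/R = 82200/248000000 = 0.000331452 s.
t_prop = 9.6/300000000 = 3.2e-08 s; RTT = 6.4e-08 s.
Cycle = t_tx + RTT = 0.000331516 s.
Throughput = L / cycle = 82200 / 0.000331516 = 248.0 Mbps.

248.0 Mbps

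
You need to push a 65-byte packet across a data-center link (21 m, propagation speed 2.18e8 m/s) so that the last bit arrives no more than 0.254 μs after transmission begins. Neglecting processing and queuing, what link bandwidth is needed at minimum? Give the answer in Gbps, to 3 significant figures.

L = 520 bits.
Propagation delay = 21 / 2.18e+08 = 0.0963303 μs.
Transmission budget = 0.254 − 0.0963303 = 0.15767 μs.
R ≥ L / t_tx = 520 bits / 1.5767e-07 s = 3.30 Gbps.

3.30 Gbps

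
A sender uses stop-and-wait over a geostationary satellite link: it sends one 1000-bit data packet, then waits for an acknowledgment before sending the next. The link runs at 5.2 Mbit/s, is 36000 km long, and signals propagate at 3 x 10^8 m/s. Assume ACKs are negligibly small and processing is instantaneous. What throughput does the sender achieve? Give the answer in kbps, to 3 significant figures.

t_tx = L/R = 1000/5200000 = 0.000192308 s.
t_prop = 36000000/300000000 = 0.12 s; RTT = 0.24 s.
Cycle = t_tx + RTT = 0.240192 s.
Throughput = L / cycle = 1000 / 0.240192 = 4.16 kbps.

4.16 kbps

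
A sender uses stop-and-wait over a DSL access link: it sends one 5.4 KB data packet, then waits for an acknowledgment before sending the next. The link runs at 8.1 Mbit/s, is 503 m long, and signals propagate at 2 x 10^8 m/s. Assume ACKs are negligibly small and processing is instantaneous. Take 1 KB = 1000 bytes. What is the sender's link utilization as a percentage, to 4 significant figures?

99.91 %

t_tx = L/R = 43200/8100000 = 0.00533333 s.
t_prop = 503/200000000 = 2.515e-06 s; RTT = 5.03e-06 s.
Cycle = t_tx + RTT = 0.00533836 s.
Utilization = t_tx / cycle = 0.00533333/0.00533836 = 99.91 %.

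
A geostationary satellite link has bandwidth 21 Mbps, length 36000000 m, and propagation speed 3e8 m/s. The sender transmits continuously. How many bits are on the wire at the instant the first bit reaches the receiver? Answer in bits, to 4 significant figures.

2520000 bits

Propagation delay = 36000000 / 300000000 = 0.12 s.
BDP = R × t_prop = 21000000 × 0.12 = 2520000 bits.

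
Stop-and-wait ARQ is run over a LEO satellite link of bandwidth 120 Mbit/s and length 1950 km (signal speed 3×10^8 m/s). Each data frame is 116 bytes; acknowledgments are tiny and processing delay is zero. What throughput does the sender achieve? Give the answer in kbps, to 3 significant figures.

71.3 kbps

t_tx = L/R = 928/120000000 = 7.73333e-06 s.
t_prop = 1950000/300000000 = 0.0065 s; RTT = 0.013 s.
Cycle = t_tx + RTT = 0.0130077 s.
Throughput = L / cycle = 928 / 0.0130077 = 71.3 kbps.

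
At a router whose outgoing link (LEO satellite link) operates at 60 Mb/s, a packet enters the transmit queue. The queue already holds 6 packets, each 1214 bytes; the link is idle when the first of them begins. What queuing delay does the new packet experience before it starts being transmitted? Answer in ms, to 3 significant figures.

0.971 ms

Each queued packet: L/R = 9712/60000000 = 0.161867 ms.
6 queued → 0.9712 ms.
Queuing delay = 0.971 ms.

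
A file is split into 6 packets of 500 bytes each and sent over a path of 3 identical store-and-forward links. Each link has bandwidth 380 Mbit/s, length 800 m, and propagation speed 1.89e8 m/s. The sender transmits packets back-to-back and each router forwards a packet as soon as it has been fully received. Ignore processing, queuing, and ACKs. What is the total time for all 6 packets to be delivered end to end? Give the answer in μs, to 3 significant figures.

Per-hop transmission t_tx = L/R = 4000/380000000 = 10.5263 μs.
Per-hop propagation t_prop = 800/189000000 = 4.2328 μs.
Pipeline fill: first packet needs 3·t_tx to clear all hops; remaining 5 packets each add one t_tx.
Total = (3+6-1)·t_tx + 3·t_prop = 8·10.5263 + 3·4.2328 = 96.9 μs.

96.9 μs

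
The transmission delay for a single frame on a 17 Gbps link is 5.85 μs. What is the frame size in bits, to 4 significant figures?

L = R × t_tx = 17000000000 b/s × 5.85e-06 s = 99450 bits.

99450 bits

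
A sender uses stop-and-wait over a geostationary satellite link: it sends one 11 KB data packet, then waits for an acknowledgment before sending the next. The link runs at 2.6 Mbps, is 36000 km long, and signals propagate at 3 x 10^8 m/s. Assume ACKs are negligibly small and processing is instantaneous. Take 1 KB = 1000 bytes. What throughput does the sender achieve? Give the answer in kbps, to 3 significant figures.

t_tx = L/R = 88000/2600000 = 0.0338462 s.
t_prop = 36000000/300000000 = 0.12 s; RTT = 0.24 s.
Cycle = t_tx + RTT = 0.273846 s.
Throughput = L / cycle = 88000 / 0.273846 = 321 kbps.

321 kbps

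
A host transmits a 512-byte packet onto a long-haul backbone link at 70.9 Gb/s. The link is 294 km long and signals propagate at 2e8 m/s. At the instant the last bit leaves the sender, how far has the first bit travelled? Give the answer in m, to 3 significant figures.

t_tx = L/R = 4096/70900000000 = 5.77715e-08 s.
Distance = s × t_tx = 200000000 × 5.77715e-08 = 11.6 m.

11.6 m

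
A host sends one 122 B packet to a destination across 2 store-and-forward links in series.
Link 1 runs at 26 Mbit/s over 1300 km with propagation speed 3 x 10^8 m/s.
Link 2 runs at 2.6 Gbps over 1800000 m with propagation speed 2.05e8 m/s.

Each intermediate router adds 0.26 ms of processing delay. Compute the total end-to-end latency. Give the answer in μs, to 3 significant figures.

13400 μs

L = 122 × 8 = 976 bits.
Transmission delays (L/R per hop): 37.5385, 0.375385 μs; sum = 37.9138 μs.
Propagation delays (d/s per hop): 4333.33, 8780.49 μs; sum = 13113.8 μs.
Processing at 1 router(s): 1 × 0.26 ms = 260 μs.
End-to-end = 13400 μs.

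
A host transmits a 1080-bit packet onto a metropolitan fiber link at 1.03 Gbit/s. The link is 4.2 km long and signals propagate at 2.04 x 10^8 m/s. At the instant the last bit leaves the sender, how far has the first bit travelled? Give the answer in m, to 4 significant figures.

t_tx = L/R = 1080/1030000000 = 1.04854e-06 s.
Distance = s × t_tx = 204000000 × 1.04854e-06 = 213.9 m.

213.9 m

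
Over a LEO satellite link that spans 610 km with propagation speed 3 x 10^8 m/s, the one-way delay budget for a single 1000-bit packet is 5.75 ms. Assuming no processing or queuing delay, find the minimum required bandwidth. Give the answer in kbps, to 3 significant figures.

269 kbps

Propagation delay = 610000 / 300000000 = 2.03333 ms.
Transmission budget = 5.75 − 2.03333 = 3.71667 ms.
R ≥ L / t_tx = 1000 bits / 0.00371667 s = 269 kbps.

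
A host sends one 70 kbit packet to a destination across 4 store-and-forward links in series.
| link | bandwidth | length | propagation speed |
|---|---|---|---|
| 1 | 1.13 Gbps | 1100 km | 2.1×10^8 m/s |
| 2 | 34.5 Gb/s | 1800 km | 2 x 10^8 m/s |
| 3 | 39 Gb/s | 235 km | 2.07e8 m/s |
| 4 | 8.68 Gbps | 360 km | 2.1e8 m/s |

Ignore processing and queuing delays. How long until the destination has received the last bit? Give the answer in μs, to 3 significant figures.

L = 70000 bits.
Transmission delays (L/R per hop): 61.9469, 2.02899, 1.79487, 8.06452 μs; sum = 73.8353 μs.
Propagation delays (d/s per hop): 5238.1, 9000, 1135.27, 1714.29 μs; sum = 17087.6 μs.
End-to-end = 17200 μs.

17200 μs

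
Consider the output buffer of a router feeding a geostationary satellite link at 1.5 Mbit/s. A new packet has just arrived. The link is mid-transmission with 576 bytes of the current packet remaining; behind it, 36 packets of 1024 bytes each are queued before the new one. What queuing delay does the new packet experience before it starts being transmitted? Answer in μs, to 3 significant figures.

Each queued packet: L/R = 8192/1500000 = 5461.33 μs.
36 queued → 196608 μs.
Plus remaining 4608 bits of current packet: 3072 μs.
Queuing delay = 200000 μs.

200000 μs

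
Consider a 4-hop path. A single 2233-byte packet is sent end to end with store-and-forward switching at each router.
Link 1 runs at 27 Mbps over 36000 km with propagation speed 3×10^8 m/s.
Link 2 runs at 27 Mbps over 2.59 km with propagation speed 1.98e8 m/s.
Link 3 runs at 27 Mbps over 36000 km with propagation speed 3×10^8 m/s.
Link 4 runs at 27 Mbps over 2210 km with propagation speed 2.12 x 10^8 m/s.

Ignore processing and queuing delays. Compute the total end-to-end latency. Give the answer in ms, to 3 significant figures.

L = 2233 × 8 = 17864 bits.
Transmission delay per hop = L/R = 17864/27000000 = 0.66163 ms; 4 hops → 2.64652 ms.
Propagation delays (d/s per hop): 120, 0.0130808, 120, 10.4245 ms; sum = 250.438 ms.
End-to-end = 253 ms.

253 ms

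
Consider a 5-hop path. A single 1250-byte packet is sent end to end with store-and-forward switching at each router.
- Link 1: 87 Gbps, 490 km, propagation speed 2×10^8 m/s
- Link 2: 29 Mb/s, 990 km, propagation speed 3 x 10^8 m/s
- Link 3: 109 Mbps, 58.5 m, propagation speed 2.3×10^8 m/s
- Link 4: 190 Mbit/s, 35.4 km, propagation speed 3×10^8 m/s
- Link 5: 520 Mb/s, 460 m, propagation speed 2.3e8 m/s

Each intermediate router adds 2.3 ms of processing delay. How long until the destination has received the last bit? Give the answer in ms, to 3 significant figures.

15.6 ms

L = 1250 × 8 = 10000 bits.
Transmission delays (L/R per hop): 0.000114943, 0.344828, 0.0917431, 0.0526316, 0.0192308 ms; sum = 0.508548 ms.
Propagation delays (d/s per hop): 2.45, 3.3, 0.000254348, 0.118, 0.002 ms; sum = 5.87025 ms.
Processing at 4 router(s): 4 × 2.3 ms = 9.2 ms.
End-to-end = 15.6 ms.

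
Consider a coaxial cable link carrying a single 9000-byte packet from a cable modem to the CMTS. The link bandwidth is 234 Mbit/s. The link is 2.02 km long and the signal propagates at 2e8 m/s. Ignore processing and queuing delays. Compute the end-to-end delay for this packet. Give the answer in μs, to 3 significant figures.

L = 9000 × 8 = 72000 bits.
Transmission delay = L/R = 72000 / 234000000 = 307.692 μs.
Propagation delay = d/s = 2020 m / 200000000 m/s = 10.1 μs.
Total = 318 μs.

318 μs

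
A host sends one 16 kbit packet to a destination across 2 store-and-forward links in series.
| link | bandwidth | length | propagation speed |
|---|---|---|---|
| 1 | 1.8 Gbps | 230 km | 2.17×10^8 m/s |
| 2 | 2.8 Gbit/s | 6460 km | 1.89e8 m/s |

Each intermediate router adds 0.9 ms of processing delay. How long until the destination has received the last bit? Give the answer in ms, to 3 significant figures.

36.2 ms

L = 16000 bits.
Transmission delays (L/R per hop): 0.00888889, 0.00571429 ms; sum = 0.0146032 ms.
Propagation delays (d/s per hop): 1.05991, 34.1799 ms; sum = 35.2398 ms.
Processing at 1 router(s): 1 × 0.9 ms = 0.9 ms.
End-to-end = 36.2 ms.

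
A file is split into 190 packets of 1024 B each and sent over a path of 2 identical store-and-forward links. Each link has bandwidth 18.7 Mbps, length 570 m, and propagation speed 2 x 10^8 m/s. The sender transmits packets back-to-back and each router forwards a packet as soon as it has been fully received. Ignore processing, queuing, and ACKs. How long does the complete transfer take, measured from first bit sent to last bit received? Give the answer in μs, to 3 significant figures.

83700 μs

Per-hop transmission t_tx = L/R = 8192/18700000 = 438.075 μs.
Per-hop propagation t_prop = 570/200000000 = 2.85 μs.
Pipeline fill: first packet needs 2·t_tx to clear all hops; remaining 189 packets each add one t_tx.
Total = (2+190-1)·t_tx + 2·t_prop = 191·438.075 + 2·2.85 = 83700 μs.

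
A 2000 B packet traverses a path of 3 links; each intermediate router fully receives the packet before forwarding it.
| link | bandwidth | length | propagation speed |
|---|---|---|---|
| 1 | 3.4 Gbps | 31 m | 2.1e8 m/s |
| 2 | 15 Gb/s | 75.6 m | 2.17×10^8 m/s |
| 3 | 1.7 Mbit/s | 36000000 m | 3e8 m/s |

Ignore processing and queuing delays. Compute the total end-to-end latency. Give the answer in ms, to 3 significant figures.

L = 2000 × 8 = 16000 bits.
Transmission delays (L/R per hop): 0.00470588, 0.00106667, 9.41176 ms; sum = 9.41754 ms.
Propagation delays (d/s per hop): 0.000147619, 0.000348387, 120 ms; sum = 120 ms.
End-to-end = 129 ms.

129 ms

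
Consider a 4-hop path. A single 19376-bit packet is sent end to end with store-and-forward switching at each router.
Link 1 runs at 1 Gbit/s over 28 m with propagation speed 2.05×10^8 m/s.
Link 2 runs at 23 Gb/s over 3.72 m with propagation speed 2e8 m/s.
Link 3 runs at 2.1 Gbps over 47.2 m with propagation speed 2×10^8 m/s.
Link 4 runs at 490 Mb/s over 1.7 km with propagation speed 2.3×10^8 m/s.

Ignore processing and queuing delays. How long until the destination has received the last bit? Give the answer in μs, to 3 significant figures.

76.8 μs

Transmission delays (L/R per hop): 19.376, 0.842435, 9.22667, 39.5429 μs; sum = 68.988 μs.
Propagation delays (d/s per hop): 0.136585, 0.0186, 0.236, 7.3913 μs; sum = 7.78249 μs.
End-to-end = 76.8 μs.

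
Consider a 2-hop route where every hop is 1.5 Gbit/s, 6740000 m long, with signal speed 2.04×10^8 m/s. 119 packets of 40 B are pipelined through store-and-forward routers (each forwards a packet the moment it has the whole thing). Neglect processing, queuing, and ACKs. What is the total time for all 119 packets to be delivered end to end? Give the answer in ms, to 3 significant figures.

66.1 ms

Per-hop transmission t_tx = L/R = 320/1500000000 = 0.000213333 ms.
Per-hop propagation t_prop = 6740000/204000000 = 33.0392 ms.
Pipeline fill: first packet needs 2·t_tx to clear all hops; remaining 118 packets each add one t_tx.
Total = (2+119-1)·t_tx + 2·t_prop = 120·0.000213333 + 2·33.0392 = 66.1 ms.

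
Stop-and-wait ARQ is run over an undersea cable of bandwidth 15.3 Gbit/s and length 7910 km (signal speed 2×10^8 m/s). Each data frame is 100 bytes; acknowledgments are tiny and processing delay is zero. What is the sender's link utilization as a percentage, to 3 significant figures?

0.0000661 %

t_tx = L/R = 800/15300000000 = 5.22876e-08 s.
t_prop = 7910000/200000000 = 0.03955 s; RTT = 0.0791 s.
Cycle = t_tx + RTT = 0.0791001 s.
Utilization = t_tx / cycle = 5.22876e-08/0.0791001 = 0.0000661 %.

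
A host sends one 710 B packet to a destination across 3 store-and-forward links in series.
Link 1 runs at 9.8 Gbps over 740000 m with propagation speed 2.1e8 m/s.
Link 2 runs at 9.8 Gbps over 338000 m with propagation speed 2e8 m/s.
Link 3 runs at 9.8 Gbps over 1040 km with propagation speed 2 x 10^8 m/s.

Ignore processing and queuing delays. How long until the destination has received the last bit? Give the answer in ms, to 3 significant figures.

10.4 ms

L = 710 × 8 = 5680 bits.
Transmission delay per hop = L/R = 5680/9800000000 = 0.000579592 ms; 3 hops → 0.00173878 ms.
Propagation delays (d/s per hop): 3.52381, 1.69, 5.2 ms; sum = 10.4138 ms.
End-to-end = 10.4 ms.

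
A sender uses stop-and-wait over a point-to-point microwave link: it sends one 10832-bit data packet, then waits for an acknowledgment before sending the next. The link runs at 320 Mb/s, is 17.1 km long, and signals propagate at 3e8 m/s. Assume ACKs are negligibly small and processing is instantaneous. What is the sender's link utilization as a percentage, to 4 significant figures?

22.89 %

t_tx = L/R = 10832/320000000 = 3.385e-05 s.
t_prop = 17100/300000000 = 5.7e-05 s; RTT = 0.000114 s.
Cycle = t_tx + RTT = 0.00014785 s.
Utilization = t_tx / cycle = 3.385e-05/0.00014785 = 22.89 %.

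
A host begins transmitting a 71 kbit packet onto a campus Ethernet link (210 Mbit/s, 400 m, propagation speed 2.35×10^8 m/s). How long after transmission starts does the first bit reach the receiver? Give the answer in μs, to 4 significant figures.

First bit experiences only propagation delay: d/s = 400/235000000 = 1.702 μs.

1.702 μs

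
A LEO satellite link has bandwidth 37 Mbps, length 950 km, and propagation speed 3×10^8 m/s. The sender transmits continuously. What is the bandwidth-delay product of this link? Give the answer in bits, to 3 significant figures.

117000 bits

Propagation delay = 950000 / 300000000 = 0.00316667 s.
BDP = R × t_prop = 37000000 × 0.00316667 = 117167 bits.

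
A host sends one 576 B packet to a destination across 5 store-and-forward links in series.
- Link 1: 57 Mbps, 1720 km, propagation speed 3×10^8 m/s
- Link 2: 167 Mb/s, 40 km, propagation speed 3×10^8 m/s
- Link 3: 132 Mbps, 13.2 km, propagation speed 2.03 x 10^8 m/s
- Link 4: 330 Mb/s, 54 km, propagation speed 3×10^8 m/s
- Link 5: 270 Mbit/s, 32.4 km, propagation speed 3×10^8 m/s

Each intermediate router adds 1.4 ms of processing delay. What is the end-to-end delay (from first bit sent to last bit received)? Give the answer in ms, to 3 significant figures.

12.0 ms

L = 576 × 8 = 4608 bits.
Transmission delays (L/R per hop): 0.0808421, 0.0275928, 0.0349091, 0.0139636, 0.0170667 ms; sum = 0.174374 ms.
Propagation delays (d/s per hop): 5.73333, 0.133333, 0.0650246, 0.18, 0.108 ms; sum = 6.21969 ms.
Processing at 4 router(s): 4 × 1.4 ms = 5.6 ms.
End-to-end = 12.0 ms.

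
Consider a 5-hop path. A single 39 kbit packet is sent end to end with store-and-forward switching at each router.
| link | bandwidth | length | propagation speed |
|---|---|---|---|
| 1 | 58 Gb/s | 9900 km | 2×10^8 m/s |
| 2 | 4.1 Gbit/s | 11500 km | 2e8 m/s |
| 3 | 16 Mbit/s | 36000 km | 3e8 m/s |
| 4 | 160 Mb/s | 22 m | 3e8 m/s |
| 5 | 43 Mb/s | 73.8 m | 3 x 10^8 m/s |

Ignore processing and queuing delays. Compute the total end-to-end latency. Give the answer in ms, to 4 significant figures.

230.6 ms

L = 39000 bits.
Transmission delays (L/R per hop): 0.000672414, 0.0095122, 2.4375, 0.24375, 0.906977 ms; sum = 3.59841 ms.
Propagation delays (d/s per hop): 49.5, 57.5, 120, 7.33333e-05, 0.000246 ms; sum = 227 ms.
End-to-end = 230.6 ms.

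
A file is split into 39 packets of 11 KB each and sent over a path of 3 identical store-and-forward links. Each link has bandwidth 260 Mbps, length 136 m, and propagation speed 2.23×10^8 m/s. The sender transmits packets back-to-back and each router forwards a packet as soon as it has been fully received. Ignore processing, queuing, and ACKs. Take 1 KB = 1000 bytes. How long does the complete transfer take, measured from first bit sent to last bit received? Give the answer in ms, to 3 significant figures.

Per-hop transmission t_tx = L/R = 88000/260000000 = 0.338462 ms.
Per-hop propagation t_prop = 136/223000000 = 0.000609865 ms.
Pipeline fill: first packet needs 3·t_tx to clear all hops; remaining 38 packets each add one t_tx.
Total = (3+39-1)·t_tx + 3·t_prop = 41·0.338462 + 3·0.000609865 = 13.9 ms.

13.9 ms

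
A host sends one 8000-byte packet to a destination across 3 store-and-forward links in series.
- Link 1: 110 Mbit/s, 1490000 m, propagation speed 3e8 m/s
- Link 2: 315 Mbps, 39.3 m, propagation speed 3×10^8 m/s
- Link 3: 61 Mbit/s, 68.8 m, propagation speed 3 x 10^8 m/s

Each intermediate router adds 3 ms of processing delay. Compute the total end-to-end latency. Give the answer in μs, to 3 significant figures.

12800 μs

L = 8000 × 8 = 64000 bits.
Transmission delays (L/R per hop): 581.818, 203.175, 1049.18 μs; sum = 1834.17 μs.
Propagation delays (d/s per hop): 4966.67, 0.131, 0.229333 μs; sum = 4967.03 μs.
Processing at 2 router(s): 2 × 3 ms = 6000 μs.
End-to-end = 12800 μs.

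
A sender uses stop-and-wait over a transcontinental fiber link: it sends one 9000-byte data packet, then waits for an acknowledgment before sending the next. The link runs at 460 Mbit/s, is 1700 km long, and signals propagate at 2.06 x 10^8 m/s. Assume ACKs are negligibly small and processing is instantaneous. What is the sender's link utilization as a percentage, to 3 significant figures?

0.939 %

t_tx = L/R = 72000/460000000 = 0.000156522 s.
t_prop = 1700000/206000000 = 0.00825243 s; RTT = 0.0165049 s.
Cycle = t_tx + RTT = 0.0166614 s.
Utilization = t_tx / cycle = 0.000156522/0.0166614 = 0.939 %.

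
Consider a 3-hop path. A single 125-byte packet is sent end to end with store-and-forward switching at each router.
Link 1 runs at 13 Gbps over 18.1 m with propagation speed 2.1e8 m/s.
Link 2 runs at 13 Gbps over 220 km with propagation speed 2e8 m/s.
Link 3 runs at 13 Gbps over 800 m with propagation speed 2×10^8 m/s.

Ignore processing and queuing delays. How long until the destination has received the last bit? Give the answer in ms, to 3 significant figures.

1.10 ms

L = 125 × 8 = 1000 bits.
Transmission delay per hop = L/R = 1000/13000000000 = 7.69231e-05 ms; 3 hops → 0.000230769 ms.
Propagation delays (d/s per hop): 8.61905e-05, 1.1, 0.004 ms; sum = 1.10409 ms.
End-to-end = 1.10 ms.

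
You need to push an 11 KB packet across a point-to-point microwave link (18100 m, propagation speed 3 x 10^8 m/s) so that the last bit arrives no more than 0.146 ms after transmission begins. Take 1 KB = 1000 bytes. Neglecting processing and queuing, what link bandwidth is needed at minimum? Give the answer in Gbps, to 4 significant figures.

L = 88000 bits.
Propagation delay = 18100 / 300000000 = 0.0603333 ms.
Transmission budget = 0.146 − 0.0603333 = 0.0856667 ms.
R ≥ L / t_tx = 88000 bits / 8.56667e-05 s = 1.027 Gbps.

1.027 Gbps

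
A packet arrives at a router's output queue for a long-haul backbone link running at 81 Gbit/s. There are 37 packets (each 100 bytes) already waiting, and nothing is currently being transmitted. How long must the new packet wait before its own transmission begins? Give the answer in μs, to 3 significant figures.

0.365 μs

Each queued packet: L/R = 800/81000000000 = 0.00987654 μs.
37 queued → 0.365432 μs.
Queuing delay = 0.365 μs.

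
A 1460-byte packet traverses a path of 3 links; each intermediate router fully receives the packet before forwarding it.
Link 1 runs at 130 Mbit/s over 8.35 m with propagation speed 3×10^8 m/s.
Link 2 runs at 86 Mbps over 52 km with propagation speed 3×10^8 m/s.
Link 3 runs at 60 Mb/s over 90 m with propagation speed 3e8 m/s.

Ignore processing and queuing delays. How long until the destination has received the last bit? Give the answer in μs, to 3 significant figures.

594 μs

L = 1460 × 8 = 11680 bits.
Transmission delays (L/R per hop): 89.8462, 135.814, 194.667 μs; sum = 420.327 μs.
Propagation delays (d/s per hop): 0.0278333, 173.333, 0.3 μs; sum = 173.661 μs.
End-to-end = 594 μs.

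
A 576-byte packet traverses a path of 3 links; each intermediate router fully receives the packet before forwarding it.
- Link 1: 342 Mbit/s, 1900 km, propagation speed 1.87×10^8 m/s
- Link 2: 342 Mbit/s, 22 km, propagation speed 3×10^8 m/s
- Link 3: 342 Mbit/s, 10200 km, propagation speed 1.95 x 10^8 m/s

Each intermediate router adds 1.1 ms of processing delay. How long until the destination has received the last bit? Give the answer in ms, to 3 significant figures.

L = 576 × 8 = 4608 bits.
Transmission delay per hop = L/R = 4608/342000000 = 0.0134737 ms; 3 hops → 0.0404211 ms.
Propagation delays (d/s per hop): 10.1604, 0.0733333, 52.3077 ms; sum = 62.5415 ms.
Processing at 2 router(s): 2 × 1.1 ms = 2.2 ms.
End-to-end = 64.8 ms.

64.8 ms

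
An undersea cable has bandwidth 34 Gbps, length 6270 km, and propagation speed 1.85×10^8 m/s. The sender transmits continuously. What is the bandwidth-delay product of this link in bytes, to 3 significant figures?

144000000 bytes

Propagation delay = 6270000 / 185000000 = 0.0338919 s.
BDP = R × t_prop = 34000000000 × 0.0338919 = 1152320000 bits.
In bytes: 1152320000/8 = 144000000 bytes.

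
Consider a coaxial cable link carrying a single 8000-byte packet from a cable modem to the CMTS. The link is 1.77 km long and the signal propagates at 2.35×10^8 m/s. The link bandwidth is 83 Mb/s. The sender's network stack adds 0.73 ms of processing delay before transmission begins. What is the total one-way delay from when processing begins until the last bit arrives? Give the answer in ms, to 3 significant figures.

1.51 ms

L = 8000 × 8 = 64000 bits.
Transmission delay = L/R = 64000 / 83000000 = 0.771084 ms.
Propagation delay = d/s = 1770 m / 235000000 m/s = 0.00753191 ms.
Plus processing delay 0.73 ms = 0.73 ms.
Total = 1.51 ms.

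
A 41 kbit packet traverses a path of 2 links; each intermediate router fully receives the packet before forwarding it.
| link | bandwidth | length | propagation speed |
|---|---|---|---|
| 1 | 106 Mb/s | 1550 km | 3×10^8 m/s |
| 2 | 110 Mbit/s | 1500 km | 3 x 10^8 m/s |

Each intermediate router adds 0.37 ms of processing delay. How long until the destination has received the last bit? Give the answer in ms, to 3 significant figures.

11.3 ms

L = 41000 bits.
Transmission delays (L/R per hop): 0.386792, 0.372727 ms; sum = 0.75952 ms.
Propagation delays (d/s per hop): 5.16667, 5 ms; sum = 10.1667 ms.
Processing at 1 router(s): 1 × 0.37 ms = 0.37 ms.
End-to-end = 11.3 ms.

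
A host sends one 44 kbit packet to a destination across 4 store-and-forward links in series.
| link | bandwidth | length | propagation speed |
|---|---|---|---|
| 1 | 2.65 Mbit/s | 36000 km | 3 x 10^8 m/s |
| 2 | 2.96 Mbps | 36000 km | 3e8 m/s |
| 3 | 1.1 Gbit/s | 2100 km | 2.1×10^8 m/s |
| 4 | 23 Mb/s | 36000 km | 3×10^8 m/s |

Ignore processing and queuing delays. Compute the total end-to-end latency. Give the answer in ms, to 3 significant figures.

403 ms

L = 44000 bits.
Transmission delays (L/R per hop): 16.6038, 14.8649, 0.04, 1.91304 ms; sum = 33.4217 ms.
Propagation delays (d/s per hop): 120, 120, 10, 120 ms; sum = 370 ms.
End-to-end = 403 ms.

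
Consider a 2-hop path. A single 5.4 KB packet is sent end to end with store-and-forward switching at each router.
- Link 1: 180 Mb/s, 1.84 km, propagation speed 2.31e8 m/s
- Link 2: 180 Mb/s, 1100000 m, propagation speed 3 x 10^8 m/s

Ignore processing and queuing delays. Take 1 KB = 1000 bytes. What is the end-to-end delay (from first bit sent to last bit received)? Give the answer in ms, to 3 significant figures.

4.15 ms

L = 43200 bits.
Transmission delay per hop = L/R = 43200/180000000 = 0.24 ms; 2 hops → 0.48 ms.
Propagation delays (d/s per hop): 0.00796537, 3.66667 ms; sum = 3.67463 ms.
End-to-end = 4.15 ms.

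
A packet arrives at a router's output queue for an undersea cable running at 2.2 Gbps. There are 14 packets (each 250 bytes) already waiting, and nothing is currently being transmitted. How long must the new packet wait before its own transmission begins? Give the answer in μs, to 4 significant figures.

12.73 μs

Each queued packet: L/R = 2000/2200000000 = 0.909091 μs.
14 queued → 12.7273 μs.
Queuing delay = 12.73 μs.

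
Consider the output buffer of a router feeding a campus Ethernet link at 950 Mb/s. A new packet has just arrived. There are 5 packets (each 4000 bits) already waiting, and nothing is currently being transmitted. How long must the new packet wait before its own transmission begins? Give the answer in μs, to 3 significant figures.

21.1 μs

Each queued packet: L/R = 4000/950000000 = 4.21053 μs.
5 queued → 21.0526 μs.
Queuing delay = 21.1 μs.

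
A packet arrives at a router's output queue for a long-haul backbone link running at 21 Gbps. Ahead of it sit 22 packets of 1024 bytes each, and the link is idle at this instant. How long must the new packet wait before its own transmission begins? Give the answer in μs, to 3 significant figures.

8.58 μs

Each queued packet: L/R = 8192/21000000000 = 0.390095 μs.
22 queued → 8.5821 μs.
Queuing delay = 8.58 μs.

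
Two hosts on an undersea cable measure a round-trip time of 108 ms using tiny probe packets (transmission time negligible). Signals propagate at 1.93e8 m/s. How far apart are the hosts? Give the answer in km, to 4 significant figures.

10420 km

One-way propagation = RTT/2 = 54 ms.
d = s × t = 193000000 × 0.054 = 10420 km.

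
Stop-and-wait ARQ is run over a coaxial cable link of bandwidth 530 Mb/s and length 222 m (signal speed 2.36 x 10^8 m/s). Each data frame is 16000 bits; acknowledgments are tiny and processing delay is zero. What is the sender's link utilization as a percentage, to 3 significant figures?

t_tx = L/R = 16000/530000000 = 3.01887e-05 s.
t_prop = 222/236000000 = 9.40678e-07 s; RTT = 1.88136e-06 s.
Cycle = t_tx + RTT = 3.207e-05 s.
Utilization = t_tx / cycle = 3.01887e-05/3.207e-05 = 94.1 %.

94.1 %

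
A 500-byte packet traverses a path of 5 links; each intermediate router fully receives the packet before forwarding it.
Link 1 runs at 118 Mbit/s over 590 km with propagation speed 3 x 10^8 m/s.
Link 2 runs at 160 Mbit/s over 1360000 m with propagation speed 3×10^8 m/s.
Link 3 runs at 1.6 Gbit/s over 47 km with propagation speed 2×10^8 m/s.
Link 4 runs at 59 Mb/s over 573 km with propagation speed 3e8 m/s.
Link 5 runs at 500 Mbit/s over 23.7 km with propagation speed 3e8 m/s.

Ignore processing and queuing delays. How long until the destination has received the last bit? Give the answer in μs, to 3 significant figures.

8860 μs

L = 500 × 8 = 4000 bits.
Transmission delays (L/R per hop): 33.8983, 25, 2.5, 67.7966, 8 μs; sum = 137.195 μs.
Propagation delays (d/s per hop): 1966.67, 4533.33, 235, 1910, 79 μs; sum = 8724 μs.
End-to-end = 8860 μs.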